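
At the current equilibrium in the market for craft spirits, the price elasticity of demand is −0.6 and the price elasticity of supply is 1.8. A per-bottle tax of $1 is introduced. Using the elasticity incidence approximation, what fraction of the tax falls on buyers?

Buyers' share ≈ 0.75.

Incidence ratio: buyers' share ≈ εs / (εs + |εd|) = 1.8 / (1.8 + 0.6) = 0.75.
Supply is the more elastic side, so buyers bear the larger share.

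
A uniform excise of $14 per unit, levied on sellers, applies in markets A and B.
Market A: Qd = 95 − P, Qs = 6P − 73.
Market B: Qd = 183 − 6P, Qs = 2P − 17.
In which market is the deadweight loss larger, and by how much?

Market B, by $63.

Market A: pre-tax P* = $24, Q* = 71; post-tax Q = 59; deadweight loss = $84.
Market B: pre-tax P* = $25, Q* = 33; post-tax Q = 12; deadweight loss = $147.
Difference: $84 vs $147 → market B is larger by $63.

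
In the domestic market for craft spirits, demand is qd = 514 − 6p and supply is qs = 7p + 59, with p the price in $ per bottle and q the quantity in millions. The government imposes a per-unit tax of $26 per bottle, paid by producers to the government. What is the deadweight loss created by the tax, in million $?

Deadweight loss = $1092 million.

Before the tax: set 514 − 6p = 7p + 59 → p* = $35, q* = 304.
With the tax collected from producers, supply shifts: qs = 7(p − 26) + 59.
Solving gives q = 220 with consumers paying $49 and producers receiving $23 (the $26 wedge).
Quantity falls by |ΔQ| = |304 − 220| = 84.
DWL = ½ · t · |ΔQ| = ½ · 26 · 84 = $1092.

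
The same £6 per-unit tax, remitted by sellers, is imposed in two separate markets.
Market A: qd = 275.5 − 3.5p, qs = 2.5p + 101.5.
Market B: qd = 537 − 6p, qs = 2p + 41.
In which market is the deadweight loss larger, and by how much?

Market A: pre-tax p* = £29, q* = 174; post-tax q = 165.25; deadweight loss = £26.25.
Market B: pre-tax p* = £62, q* = 165; post-tax q = 156; deadweight loss = £27.
Difference: £26.25 vs £27 → market B is larger by £0.75.

Market B, by £0.75.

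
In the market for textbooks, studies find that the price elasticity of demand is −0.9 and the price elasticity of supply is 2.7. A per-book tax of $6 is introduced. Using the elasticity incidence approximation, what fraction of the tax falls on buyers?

Incidence ratio: buyers' share ≈ εs / (εs + |εd|) = 2.7 / (2.7 + 0.9) = 0.75.
Supply is the more elastic side, so buyers bear the larger share.

Buyers' share ≈ 0.75.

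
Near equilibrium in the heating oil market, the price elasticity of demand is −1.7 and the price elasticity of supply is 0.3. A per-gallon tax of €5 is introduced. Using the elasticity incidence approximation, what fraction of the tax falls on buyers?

Buyers' share ≈ 0.15.

Incidence ratio: buyers' share ≈ εs / (εs + |εd|) = 0.3 / (0.3 + 1.7) = 0.15.
Supply is the less elastic side, so buyers bear the smaller share.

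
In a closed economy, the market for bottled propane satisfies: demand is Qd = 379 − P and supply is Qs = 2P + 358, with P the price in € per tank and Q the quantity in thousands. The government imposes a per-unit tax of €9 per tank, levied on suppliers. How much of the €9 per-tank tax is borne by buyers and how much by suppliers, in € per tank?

Buyers bear €6 per tank; suppliers bear €3 per tank.

Without the tax, 379 − P = 2P + 358 gives 3P = 21, so P* = €7 and Q* = 372.
With the tax collected from suppliers, supply shifts: Qs = 2(P − 9) + 358.
Solving gives Q = 366 with buyers paying €13 and suppliers receiving €4 (the €9 wedge).
Burden on buyers: €6; on suppliers: €3. (They sum to €9.)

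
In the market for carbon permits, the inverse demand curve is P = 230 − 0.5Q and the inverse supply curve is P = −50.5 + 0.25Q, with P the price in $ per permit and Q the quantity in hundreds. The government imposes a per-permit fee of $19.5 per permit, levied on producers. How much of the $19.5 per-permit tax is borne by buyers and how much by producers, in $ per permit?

Buyers bear $13 per permit; producers bear $6.5 per permit.

Rewrite in direct form: Qd = 460 − 2P and Qs = 4P + 202.
Without the tax, 460 − 2P = 4P + 202 gives 6P = 258, so P* = $43 and Q* = 374.
With the tax collected from producers, supply shifts: Qs = 4(P − 19.5) + 202.
New equilibrium: buyers pay $56, producers receive $36.5, Q = 348. (Wedge: Pb − Ps = 19.5.)
Burden on buyers: $13; on producers: $6.5. (They sum to $19.5.)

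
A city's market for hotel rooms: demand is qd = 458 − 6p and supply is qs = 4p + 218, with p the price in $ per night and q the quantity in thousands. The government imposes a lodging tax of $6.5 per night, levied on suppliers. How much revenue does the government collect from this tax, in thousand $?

Tax revenue = $1939.6 thousand.

Before the tax: set 458 − 6p = 4p + 218 → p* = $24, q* = 314.
With the tax collected from suppliers, supply shifts: qs = 4(p − 6.5) + 218.
New equilibrium: buyers pay $26.6, suppliers receive $20.1, q = 298.4. (Wedge: pb − ps = 6.5.)
Revenue = t · Q = 6.5 · 298.4 = $1939.6.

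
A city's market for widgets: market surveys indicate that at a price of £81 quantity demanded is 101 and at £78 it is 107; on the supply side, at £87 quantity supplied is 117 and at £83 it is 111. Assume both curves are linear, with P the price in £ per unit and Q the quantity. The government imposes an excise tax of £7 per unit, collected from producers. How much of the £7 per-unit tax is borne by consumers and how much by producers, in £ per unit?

Demand slope: (107 − 101)/(78 − 81) = -2, so Qd = 263 − 2P.
Supply slope: (111 − 117)/(83 − 87) = 1.5, so Qs = 1.5P − 13.5.
Before the tax: set 263 − 2P = 1.5P − 13.5 → P* = £79, Q* = 105.
With the tax collected from producers, supply shifts: Qs = 1.5(P − 7) − 13.5.
Solving gives Q = 99 with consumers paying £82 and producers receiving £75 (the £7 wedge).
Burden on consumers: £3; on producers: £4. (They sum to £7.)

Consumers bear £3 per unit; producers bear £4 per unit.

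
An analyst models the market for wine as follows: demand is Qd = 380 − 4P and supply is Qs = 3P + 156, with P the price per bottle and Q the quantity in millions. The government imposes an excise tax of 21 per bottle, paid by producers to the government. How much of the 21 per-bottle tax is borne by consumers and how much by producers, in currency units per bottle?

Consumers bear 9 per bottle; producers bear 12 per bottle.

Before the tax: set 380 − 4P = 3P + 156 → P* = 32, Q* = 252.
With the tax collected from producers, supply shifts: Qs = 3(P − 21) + 156.
Solving gives Q = 216 with consumers paying 41 and producers receiving 20 (the 21 wedge).
Burden on consumers: 9; on producers: 12. (They sum to 21.)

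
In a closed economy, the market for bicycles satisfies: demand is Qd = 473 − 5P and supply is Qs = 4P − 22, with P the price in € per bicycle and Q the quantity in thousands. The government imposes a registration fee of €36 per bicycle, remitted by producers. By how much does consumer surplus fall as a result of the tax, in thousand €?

Consumer surplus falls by €2528 thousand.

Without the tax, 473 − 5P = 4P − 22 gives 9P = 495, so P* = €55 and Q* = 198.
With the tax collected from producers, supply shifts: Qs = 4(P − 36) − 22.
Solving gives Q = 118 with consumers paying €71 and producers receiving €35 (the €36 wedge).
ΔCS is the trapezoid between Q = 118 and Q = 198 of height €16: ½ · (198 + 118) · 16 = €2528.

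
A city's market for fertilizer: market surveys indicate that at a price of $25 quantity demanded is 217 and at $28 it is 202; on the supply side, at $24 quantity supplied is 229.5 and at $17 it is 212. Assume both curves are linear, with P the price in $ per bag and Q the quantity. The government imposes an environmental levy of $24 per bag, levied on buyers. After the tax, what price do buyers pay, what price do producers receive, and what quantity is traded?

Demand slope: (202 − 217)/(28 − 25) = -5, so Qd = 342 − 5P.
Supply slope: (212 − 229.5)/(17 − 24) = 2.5, so Qs = 2.5P + 169.5.
Before the tax: set 342 − 5P = 2.5P + 169.5 → P* = $23, Q* = 227.
With the tax collected from buyers, demand (in seller-price terms) shifts: Qd = 342 − 5(P + 24).
Solving gives Q = 187 with buyers paying $31 and producers receiving $7 (the $24 wedge).

Buyers pay $31; producers receive $7; quantity = 187.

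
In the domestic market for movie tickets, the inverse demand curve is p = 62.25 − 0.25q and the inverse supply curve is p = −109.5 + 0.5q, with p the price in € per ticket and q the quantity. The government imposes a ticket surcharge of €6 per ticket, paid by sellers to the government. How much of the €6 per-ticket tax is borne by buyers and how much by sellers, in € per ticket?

Rewrite in direct form: qd = 249 − 4p and qs = 2p + 219.
Before the tax: set 249 − 4p = 2p + 219 → p* = €5, q* = 229.
With the tax collected from sellers, supply shifts: qs = 2(p − 6) + 219.
New equilibrium: buyers pay €7, sellers receive €1, q = 221. (Wedge: pb − ps = 6.)
Burden on buyers: €2; on sellers: €4. (They sum to €6.)
The less price-elastic side of the market bears the larger share of a per-unit tax.

Buyers bear €2 per ticket; sellers bear €4 per ticket.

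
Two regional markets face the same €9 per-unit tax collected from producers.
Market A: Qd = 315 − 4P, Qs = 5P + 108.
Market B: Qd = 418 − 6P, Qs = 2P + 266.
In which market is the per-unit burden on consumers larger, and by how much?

Market A, by €2.75.

Market A: pre-tax P* = €23, Q* = 223; post-tax Q = 203; per-unit burden on consumers = €5.
Market B: pre-tax P* = €19, Q* = 304; post-tax Q = 290.5; per-unit burden on consumers = €2.25.
Difference: €5 vs €2.25 → market A is larger by €2.75.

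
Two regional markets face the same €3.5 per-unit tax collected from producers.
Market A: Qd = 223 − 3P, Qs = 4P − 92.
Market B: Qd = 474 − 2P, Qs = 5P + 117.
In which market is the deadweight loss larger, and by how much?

Market A, by €1.75.

Market A: pre-tax P* = €45, Q* = 88; post-tax Q = 82; deadweight loss = €10.5.
Market B: pre-tax P* = €51, Q* = 372; post-tax Q = 367; deadweight loss = €8.75.
Difference: €10.5 vs €8.75 → market A is larger by €1.75.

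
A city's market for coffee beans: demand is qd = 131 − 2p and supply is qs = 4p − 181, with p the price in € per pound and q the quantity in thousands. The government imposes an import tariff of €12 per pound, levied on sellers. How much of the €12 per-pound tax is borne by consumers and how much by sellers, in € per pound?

Consumers bear €8 per pound; sellers bear €4 per pound.

Before the tax: set 131 − 2p = 4p − 181 → p* = €52, q* = 27.
With the tax collected from sellers, supply shifts: qs = 4(p − 12) − 181.
Solving gives q = 11 with consumers paying €60 and sellers receiving €48 (the €12 wedge).
Burden on consumers: €8; on sellers: €4. (They sum to €12.)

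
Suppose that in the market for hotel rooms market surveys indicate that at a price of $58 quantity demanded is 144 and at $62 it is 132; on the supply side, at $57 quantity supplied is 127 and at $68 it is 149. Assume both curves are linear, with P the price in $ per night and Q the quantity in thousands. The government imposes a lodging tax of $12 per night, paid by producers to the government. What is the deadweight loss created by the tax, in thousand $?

Deadweight loss = $86.4 thousand.

Demand slope: (132 − 144)/(62 − 58) = -3, so Qd = 318 − 3P.
Supply slope: (149 − 127)/(68 − 57) = 2, so Qs = 2P + 13.
Without the tax, 318 − 3P = 2P + 13 gives 5P = 305, so P* = $61 and Q* = 135.
With the tax collected from producers, supply shifts: Qs = 2(P − 12) + 13.
Solving gives Q = 120.6 with consumers paying $65.8 and producers receiving $53.8 (the $12 wedge).
Quantity falls by |ΔQ| = |135 − 120.6| = 14.4.
DWL = ½ · t · |ΔQ| = ½ · 12 · 14.4 = $86.4.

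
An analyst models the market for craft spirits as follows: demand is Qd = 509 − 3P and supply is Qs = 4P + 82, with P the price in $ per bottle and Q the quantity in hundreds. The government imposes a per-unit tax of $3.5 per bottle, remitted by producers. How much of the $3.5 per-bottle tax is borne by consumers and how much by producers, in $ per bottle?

Without the tax, 509 − 3P = 4P + 82 gives 7P = 427, so P* = $61 and Q* = 326.
With the tax collected from producers, supply shifts: Qs = 4(P − 3.5) + 82.
Solving gives Q = 320 with consumers paying $63 and producers receiving $59.5 (the $3.5 wedge).
Burden on consumers: $2; on producers: $1.5. (They sum to $3.5.)
The less price-elastic side of the market bears the larger share of a per-unit tax.

Consumers bear $2 per bottle; producers bear $1.5 per bottle.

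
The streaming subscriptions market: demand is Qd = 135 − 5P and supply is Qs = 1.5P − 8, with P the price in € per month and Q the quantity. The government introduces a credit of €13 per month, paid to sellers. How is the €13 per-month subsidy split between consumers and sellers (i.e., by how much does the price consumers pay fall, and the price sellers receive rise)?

Before the subsidy: set 135 − 5P = 1.5P − 8 → P* = €22, Q* = 25.
With a per-unit subsidy paid to sellers, each receives P + 13 per unit sold, so supply becomes Qs = 1.5(P + 13) − 8.
Solving gives Q = 40 with consumers paying €19 and sellers receiving €32 (the €13 wedge).
Gain to consumers: €3; to sellers: €10. (They sum to €13.)

Consumers gain €3 per month; sellers gain €10 per month.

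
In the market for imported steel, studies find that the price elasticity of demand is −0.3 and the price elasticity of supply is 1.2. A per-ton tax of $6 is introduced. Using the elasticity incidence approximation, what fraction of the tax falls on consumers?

Consumers' share ≈ 0.8.

Incidence ratio: consumers' share ≈ εs / (εs + |εd|) = 1.2 / (1.2 + 0.3) = 0.8.
Supply is the more elastic side, so consumers bear the larger share.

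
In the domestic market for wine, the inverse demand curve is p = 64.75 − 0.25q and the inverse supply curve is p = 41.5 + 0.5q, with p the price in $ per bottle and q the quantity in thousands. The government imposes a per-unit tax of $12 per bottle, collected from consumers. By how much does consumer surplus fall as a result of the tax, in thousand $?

Consumer surplus falls by $92 thousand.

Rewrite in direct form: qd = 259 − 4p and qs = 2p − 83.
Without the tax, 259 − 4p = 2p − 83 gives 6p = 342, so p* = $57 and q* = 31.
With the tax collected from consumers, demand (in seller-price terms) shifts: qd = 259 − 4(p + 12).
Solving gives q = 15 with consumers paying $61 and sellers receiving $49 (the $12 wedge).
ΔCS is the trapezoid between Q = 15 and Q = 31 of height $4: ½ · (31 + 15) · 4 = $92.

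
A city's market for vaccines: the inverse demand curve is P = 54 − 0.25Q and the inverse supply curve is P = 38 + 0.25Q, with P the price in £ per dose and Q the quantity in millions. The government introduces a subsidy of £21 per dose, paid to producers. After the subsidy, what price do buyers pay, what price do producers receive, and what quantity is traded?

Inverting to Q(P) form: Qd = 216 − 4P; Qs = 4P − 152.
Without the subsidy, 216 − 4P = 4P − 152 gives 8P = 368, so P* = £46 and Q* = 32.
With a per-unit subsidy paid to producers, each receives P + 21 per unit sold, so supply becomes Qs = 4(P + 21) − 152.
New equilibrium: buyers pay £35.5, producers receive £56.5, Q = 74. (Wedge: Pb − Ps = −21.)

Buyers pay £35.5; producers receive £56.5; quantity = 74.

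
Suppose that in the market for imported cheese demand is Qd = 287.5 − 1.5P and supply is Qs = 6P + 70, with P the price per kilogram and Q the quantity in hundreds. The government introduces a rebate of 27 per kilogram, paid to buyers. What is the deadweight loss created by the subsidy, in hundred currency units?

Without the subsidy, 287.5 − 1.5P = 6P + 70 gives 7.5P = 217.5, so P* = 29 and Q* = 244.
With a per-unit subsidy paid to buyers, each effectively pays P − 27, so demand becomes Qd = 287.5 − 1.5(P − 27).
New equilibrium: buyers pay 7.4, sellers receive 34.4, Q = 276.4. (Wedge: Pb − Ps = −27.)
Quantity rises by |ΔQ| = |244 − 276.4| = 32.4.
DWL = ½ · t · |ΔQ| = ½ · 27 · 32.4 = 437.4.

Deadweight loss = 437.4 hundred.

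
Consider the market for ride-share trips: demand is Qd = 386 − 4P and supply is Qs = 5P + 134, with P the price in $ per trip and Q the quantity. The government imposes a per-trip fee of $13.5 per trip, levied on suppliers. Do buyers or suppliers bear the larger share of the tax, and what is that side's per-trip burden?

Buyers bear the larger share: $7.5 per trip.

Without the tax, 386 − 4P = 5P + 134 gives 9P = 252, so P* = $28 and Q* = 274.
With the tax collected from suppliers, supply shifts: Qs = 5(P − 13.5) + 134.
Solving gives Q = 244 with buyers paying $35.5 and suppliers receiving $22 (the $13.5 wedge).
Per-trip burden: buyers $7.5, suppliers $6.
Buyers take the larger share because demand is less price-elastic here (demand slope 4 vs supply slope 5).
The less price-elastic side of the market bears the larger share of a per-unit tax.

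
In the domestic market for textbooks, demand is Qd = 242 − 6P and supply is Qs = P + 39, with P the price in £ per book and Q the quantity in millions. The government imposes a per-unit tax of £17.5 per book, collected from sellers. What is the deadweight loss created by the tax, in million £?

Without the tax, 242 − 6P = P + 39 gives 7P = 203, so P* = £29 and Q* = 68.
With the tax collected from sellers, supply shifts: Qs = (P − 17.5) + 39.
New equilibrium: buyers pay £31.5, sellers receive £14, Q = 53. (Wedge: Pb − Ps = 17.5.)
Quantity falls by |ΔQ| = |68 − 53| = 15.
DWL = ½ · t · |ΔQ| = ½ · 17.5 · 15 = £131.25.

Deadweight loss = £131.25 million.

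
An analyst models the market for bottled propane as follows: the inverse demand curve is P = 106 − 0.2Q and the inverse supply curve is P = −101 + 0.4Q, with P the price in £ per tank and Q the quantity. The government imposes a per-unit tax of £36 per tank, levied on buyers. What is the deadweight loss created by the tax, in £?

Deadweight loss = £1080.

Rewrite in direct form: Qd = 530 − 5P and Qs = 2.5P + 252.5.
Without the tax, 530 − 5P = 2.5P + 252.5 gives 7.5P = 277.5, so P* = £37 and Q* = 345.
With the tax collected from buyers, demand (in seller-price terms) shifts: Qd = 530 − 5(P + 36).
Solving gives Q = 285 with buyers paying £49 and sellers receiving £13 (the £36 wedge).
Quantity falls by |ΔQ| = |345 − 285| = 60.
DWL = ½ · t · |ΔQ| = ½ · 36 · 60 = £1080.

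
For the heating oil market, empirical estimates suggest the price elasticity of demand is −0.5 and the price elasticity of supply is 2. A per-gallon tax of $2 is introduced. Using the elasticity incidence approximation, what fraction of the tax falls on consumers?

Consumers' share ≈ 0.8.

Incidence ratio: consumers' share ≈ εs / (εs + |εd|) = 2 / (2 + 0.5) = 0.8.
Supply is the more elastic side, so consumers bear the larger share.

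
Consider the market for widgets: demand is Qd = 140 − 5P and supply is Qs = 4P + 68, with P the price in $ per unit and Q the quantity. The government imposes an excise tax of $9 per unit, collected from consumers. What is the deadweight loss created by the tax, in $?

Without the tax, 140 − 5P = 4P + 68 gives 9P = 72, so P* = $8 and Q* = 100.
With the tax collected from consumers, demand (in seller-price terms) shifts: Qd = 140 − 5(P + 9).
New equilibrium: consumers pay $12, producers receive $3, Q = 80. (Wedge: Pb − Ps = 9.)
Quantity falls by |ΔQ| = |100 − 80| = 20.
DWL = ½ · t · |ΔQ| = ½ · 9 · 20 = $90.

Deadweight loss = $90.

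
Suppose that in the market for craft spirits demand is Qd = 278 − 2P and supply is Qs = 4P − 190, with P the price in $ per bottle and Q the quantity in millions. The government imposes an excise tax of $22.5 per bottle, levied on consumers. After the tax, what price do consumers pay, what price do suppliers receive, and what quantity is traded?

Without the tax, 278 − 2P = 4P − 190 gives 6P = 468, so P* = $78 and Q* = 122.
With the tax collected from consumers, demand (in seller-price terms) shifts: Qd = 278 − 2(P + 22.5).
New equilibrium: consumers pay $93, suppliers receive $70.5, Q = 92. (Wedge: Pb − Ps = 22.5.)

Consumers pay $93; suppliers receive $70.5; quantity = 92.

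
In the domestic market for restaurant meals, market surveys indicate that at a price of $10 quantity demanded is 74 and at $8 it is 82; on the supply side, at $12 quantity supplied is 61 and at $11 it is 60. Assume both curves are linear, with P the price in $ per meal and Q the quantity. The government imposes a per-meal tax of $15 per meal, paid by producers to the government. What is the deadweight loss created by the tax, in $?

Demand slope: (82 − 74)/(8 − 10) = -4, so Qd = 114 − 4P.
Supply slope: (60 − 61)/(11 − 12) = 1, so Qs = P + 49.
Before the tax: set 114 − 4P = P + 49 → P* = $13, Q* = 62.
With the tax collected from producers, supply shifts: Qs = (P − 15) + 49.
New equilibrium: consumers pay $16, producers receive $1, Q = 50. (Wedge: Pb − Ps = 15.)
Quantity falls by |ΔQ| = |62 − 50| = 12.
DWL = ½ · t · |ΔQ| = ½ · 15 · 12 = $90.

Deadweight loss = $90.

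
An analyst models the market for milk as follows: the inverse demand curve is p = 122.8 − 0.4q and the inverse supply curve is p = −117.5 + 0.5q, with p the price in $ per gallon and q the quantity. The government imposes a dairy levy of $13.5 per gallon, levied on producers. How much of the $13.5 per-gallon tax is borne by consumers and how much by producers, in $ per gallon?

Consumers bear $6 per gallon; producers bear $7.5 per gallon.

Inverting to q(p) form: qd = 307 − 2.5p; qs = 2p + 235.
Without the tax, 307 − 2.5p = 2p + 235 gives 4.5p = 72, so p* = $16 and q* = 267.
With the tax collected from producers, supply shifts: qs = 2(p − 13.5) + 235.
New equilibrium: consumers pay $22, producers receive $8.5, q = 252. (Wedge: pb − ps = 13.5.)
Burden on consumers: $6; on producers: $7.5. (They sum to $13.5.)
The less price-elastic side of the market bears the larger share of a per-unit tax.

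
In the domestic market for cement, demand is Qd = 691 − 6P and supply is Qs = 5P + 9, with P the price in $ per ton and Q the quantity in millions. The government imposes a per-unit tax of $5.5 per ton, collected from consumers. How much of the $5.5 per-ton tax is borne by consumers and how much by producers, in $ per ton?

Consumers bear $2.5 per ton; producers bear $3 per ton.

Before the tax: set 691 − 6P = 5P + 9 → P* = $62, Q* = 319.
With the tax collected from consumers, demand (in seller-price terms) shifts: Qd = 691 − 6(P + 5.5).
New equilibrium: consumers pay $64.5, producers receive $59, Q = 304. (Wedge: Pb − Ps = 5.5.)
Burden on consumers: $2.5; on producers: $3. (They sum to $5.5.)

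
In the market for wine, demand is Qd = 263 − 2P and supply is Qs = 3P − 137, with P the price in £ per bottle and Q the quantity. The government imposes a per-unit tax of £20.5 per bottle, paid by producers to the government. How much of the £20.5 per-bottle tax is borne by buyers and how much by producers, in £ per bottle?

Without the tax, 263 − 2P = 3P − 137 gives 5P = 400, so P* = £80 and Q* = 103.
With the tax collected from producers, supply shifts: Qs = 3(P − 20.5) − 137.
Solving gives Q = 78.4 with buyers paying £92.3 and producers receiving £71.8 (the £20.5 wedge).
Burden on buyers: £12.3; on producers: £8.2. (They sum to £20.5.)

Buyers bear £12.3 per bottle; producers bear £8.2 per bottle.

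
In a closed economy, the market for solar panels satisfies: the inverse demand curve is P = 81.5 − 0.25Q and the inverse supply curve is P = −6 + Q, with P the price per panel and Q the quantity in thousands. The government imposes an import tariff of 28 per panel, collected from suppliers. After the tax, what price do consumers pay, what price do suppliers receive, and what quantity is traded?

Consumers pay 69.6; suppliers receive 41.6; quantity = 47.6.

Inverting to Q(P) form: Qd = 326 − 4P; Qs = P + 6.
Before the tax: set 326 − 4P = P + 6 → P* = 64, Q* = 70.
With the tax collected from suppliers, supply shifts: Qs = (P − 28) + 6.
New equilibrium: consumers pay 69.6, suppliers receive 41.6, Q = 47.6. (Wedge: Pb − Ps = 28.)
The less price-elastic side of the market bears the larger share of a per-unit tax.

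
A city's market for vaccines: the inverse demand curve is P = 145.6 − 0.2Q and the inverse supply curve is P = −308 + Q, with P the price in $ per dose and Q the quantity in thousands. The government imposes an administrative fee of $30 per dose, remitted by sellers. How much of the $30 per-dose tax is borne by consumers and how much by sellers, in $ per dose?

Inverting to Q(P) form: Qd = 728 − 5P; Qs = P + 308.
Before the tax: set 728 − 5P = P + 308 → P* = $70, Q* = 378.
With the tax collected from sellers, supply shifts: Qs = (P − 30) + 308.
New equilibrium: consumers pay $75, sellers receive $45, Q = 353. (Wedge: Pb − Ps = 30.)
Burden on consumers: $5; on sellers: $25. (They sum to $30.)

Consumers bear $5 per dose; sellers bear $25 per dose.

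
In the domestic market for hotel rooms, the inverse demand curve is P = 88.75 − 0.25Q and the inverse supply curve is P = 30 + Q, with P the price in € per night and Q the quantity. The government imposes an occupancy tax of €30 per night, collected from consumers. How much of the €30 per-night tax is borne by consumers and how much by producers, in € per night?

Inverting to Q(P) form: Qd = 355 − 4P; Qs = P − 30.
Before the tax: set 355 − 4P = P − 30 → P* = €77, Q* = 47.
With the tax collected from consumers, demand (in seller-price terms) shifts: Qd = 355 − 4(P + 30).
Solving gives Q = 23 with consumers paying €83 and producers receiving €53 (the €30 wedge).
Burden on consumers: €6; on producers: €24. (They sum to €30.)

Consumers bear €6 per night; producers bear €24 per night.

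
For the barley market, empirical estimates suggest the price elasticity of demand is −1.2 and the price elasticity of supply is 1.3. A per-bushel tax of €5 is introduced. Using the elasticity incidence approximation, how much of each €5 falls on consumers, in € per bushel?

Consumers bear ≈ €2.6 per bushel.

Incidence ratio: consumers' share ≈ εs / (εs + |εd|) = 1.3 / (1.3 + 1.2) = 0.52.
So consumers bear ≈ 0.52 × €5 = €2.6; producers bear €2.4.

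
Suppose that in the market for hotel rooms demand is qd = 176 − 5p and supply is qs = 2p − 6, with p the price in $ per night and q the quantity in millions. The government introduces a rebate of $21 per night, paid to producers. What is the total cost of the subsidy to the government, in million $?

Government outlay = $1596 million.

Without the subsidy, 176 − 5p = 2p − 6 gives 7p = 182, so p* = $26 and q* = 46.
With a per-unit subsidy paid to producers, each receives p + 21 per unit sold, so supply becomes qs = 2(p + 21) − 6.
New equilibrium: consumers pay $20, producers receive $41, q = 76. (Wedge: pb − ps = −21.)
Outlay = t · Q = 21 · 76 = $1596.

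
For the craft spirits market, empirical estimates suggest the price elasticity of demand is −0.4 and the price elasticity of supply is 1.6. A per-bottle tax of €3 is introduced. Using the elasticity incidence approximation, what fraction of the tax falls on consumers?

Incidence ratio: consumers' share ≈ εs / (εs + |εd|) = 1.6 / (1.6 + 0.4) = 0.8.
Supply is the more elastic side, so consumers bear the larger share.

Consumers' share ≈ 0.8.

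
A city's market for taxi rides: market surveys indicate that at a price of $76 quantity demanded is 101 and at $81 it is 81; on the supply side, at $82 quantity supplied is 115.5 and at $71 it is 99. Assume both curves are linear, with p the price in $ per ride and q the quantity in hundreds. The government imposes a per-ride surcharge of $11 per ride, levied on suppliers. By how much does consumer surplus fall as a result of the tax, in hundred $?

Consumer surplus falls by $297 hundred.

Demand slope: (81 − 101)/(81 − 76) = -4, so qd = 405 − 4p.
Supply slope: (99 − 115.5)/(71 − 82) = 1.5, so qs = 1.5p − 7.5.
Before the tax: set 405 − 4p = 1.5p − 7.5 → p* = $75, q* = 105.
With the tax collected from suppliers, supply shifts: qs = 1.5(p − 11) − 7.5.
Solving gives q = 93 with consumers paying $78 and suppliers receiving $67 (the $11 wedge).
ΔCS is the trapezoid between Q = 93 and Q = 105 of height $3: ½ · (105 + 93) · 3 = $297.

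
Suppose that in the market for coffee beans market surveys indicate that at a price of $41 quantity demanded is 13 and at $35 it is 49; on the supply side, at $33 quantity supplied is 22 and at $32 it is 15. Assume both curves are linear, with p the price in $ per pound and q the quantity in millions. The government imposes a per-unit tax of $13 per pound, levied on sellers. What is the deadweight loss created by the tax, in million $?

Demand slope: (49 − 13)/(35 − 41) = -6, so qd = 259 − 6p.
Supply slope: (15 − 22)/(32 − 33) = 7, so qs = 7p − 209.
Before the tax: set 259 − 6p = 7p − 209 → p* = $36, q* = 43.
With the tax collected from sellers, supply shifts: qs = 7(p − 13) − 209.
New equilibrium: buyers pay $43, sellers receive $30, q = 1. (Wedge: pb − ps = 13.)
Quantity falls by |ΔQ| = |43 − 1| = 42.
DWL = ½ · t · |ΔQ| = ½ · 13 · 42 = $273.

Deadweight loss = $273 million.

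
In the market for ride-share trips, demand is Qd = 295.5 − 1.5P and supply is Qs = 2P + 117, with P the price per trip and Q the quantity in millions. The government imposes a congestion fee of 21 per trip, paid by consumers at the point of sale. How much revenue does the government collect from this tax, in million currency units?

Without the tax, 295.5 − 1.5P = 2P + 117 gives 3.5P = 178.5, so P* = 51 and Q* = 219.
With the tax collected from consumers, demand (in seller-price terms) shifts: Qd = 295.5 − 1.5(P + 21).
Solving gives Q = 201 with consumers paying 63 and sellers receiving 42 (the 21 wedge).
Revenue = t · Q = 21 · 201 = 4221.

Tax revenue = 4221 million.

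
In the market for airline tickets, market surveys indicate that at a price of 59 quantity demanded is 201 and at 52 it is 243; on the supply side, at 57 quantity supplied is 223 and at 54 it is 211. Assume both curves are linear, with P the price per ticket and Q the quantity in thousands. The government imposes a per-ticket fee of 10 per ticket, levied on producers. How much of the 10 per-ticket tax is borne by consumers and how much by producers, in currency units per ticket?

Consumers bear 4 per ticket; producers bear 6 per ticket.

Demand slope: (243 − 201)/(52 − 59) = -6, so Qd = 555 − 6P.
Supply slope: (211 − 223)/(54 − 57) = 4, so Qs = 4P − 5.
Before the tax: set 555 − 6P = 4P − 5 → P* = 56, Q* = 219.
With the tax collected from producers, supply shifts: Qs = 4(P − 10) − 5.
Solving gives Q = 195 with consumers paying 60 and producers receiving 50 (the 10 wedge).
Burden on consumers: 4; on producers: 6. (They sum to 10.)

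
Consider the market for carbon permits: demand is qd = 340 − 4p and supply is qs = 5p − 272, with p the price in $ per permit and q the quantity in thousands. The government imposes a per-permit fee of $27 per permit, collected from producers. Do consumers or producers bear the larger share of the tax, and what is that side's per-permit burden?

Consumers bear the larger share: $15 per permit.

Before the tax: set 340 − 4p = 5p − 272 → p* = $68, q* = 68.
With the tax collected from producers, supply shifts: qs = 5(p − 27) − 272.
New equilibrium: consumers pay $83, producers receive $56, q = 8. (Wedge: pb − ps = 27.)
Per-permit burden: consumers $15, producers $12.
Consumers take the larger share because demand is less price-elastic here (demand slope 4 vs supply slope 5).
The less price-elastic side of the market bears the larger share of a per-unit tax.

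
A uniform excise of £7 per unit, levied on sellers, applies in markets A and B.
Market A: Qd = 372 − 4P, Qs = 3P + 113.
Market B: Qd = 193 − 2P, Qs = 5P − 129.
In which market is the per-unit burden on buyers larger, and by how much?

Market A: pre-tax P* = £37, Q* = 224; post-tax Q = 212; per-unit burden on buyers = £3.
Market B: pre-tax P* = £46, Q* = 101; post-tax Q = 91; per-unit burden on buyers = £5.
Difference: £3 vs £5 → market B is larger by £2.

Market B, by £2.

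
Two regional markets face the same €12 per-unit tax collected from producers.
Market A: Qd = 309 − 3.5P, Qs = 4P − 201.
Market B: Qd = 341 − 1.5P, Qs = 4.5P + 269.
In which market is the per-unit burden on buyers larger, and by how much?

Market B, by €2.6.

Market A: pre-tax P* = €68, Q* = 71; post-tax Q = 48.6; per-unit burden on buyers = €6.4.
Market B: pre-tax P* = €12, Q* = 323; post-tax Q = 309.5; per-unit burden on buyers = €9.
Difference: €6.4 vs €9 → market B is larger by €2.6.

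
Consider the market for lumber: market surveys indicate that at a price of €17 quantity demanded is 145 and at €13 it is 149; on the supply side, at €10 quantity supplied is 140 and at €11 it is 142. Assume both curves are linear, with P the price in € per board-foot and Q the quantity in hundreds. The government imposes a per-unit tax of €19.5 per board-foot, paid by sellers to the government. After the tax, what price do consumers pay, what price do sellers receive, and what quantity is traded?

Demand slope: (149 − 145)/(13 − 17) = -1, so Qd = 162 − P.
Supply slope: (142 − 140)/(11 − 10) = 2, so Qs = 2P + 120.
Before the tax: set 162 − P = 2P + 120 → P* = €14, Q* = 148.
With the tax collected from sellers, supply shifts: Qs = 2(P − 19.5) + 120.
Solving gives Q = 135 with consumers paying €27 and sellers receiving €7.5 (the €19.5 wedge).
The less price-elastic side of the market bears the larger share of a per-unit tax.

Consumers pay €27; sellers receive €7.5; quantity = 135.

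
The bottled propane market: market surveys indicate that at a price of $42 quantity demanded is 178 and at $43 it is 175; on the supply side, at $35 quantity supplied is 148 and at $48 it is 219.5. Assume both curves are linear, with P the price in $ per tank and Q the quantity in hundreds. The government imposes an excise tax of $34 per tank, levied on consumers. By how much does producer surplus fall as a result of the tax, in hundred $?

Demand slope: (175 − 178)/(43 − 42) = -3, so Qd = 304 − 3P.
Supply slope: (219.5 − 148)/(48 − 35) = 5.5, so Qs = 5.5P − 44.5.
Before the tax: set 304 − 3P = 5.5P − 44.5 → P* = $41, Q* = 181.
With the tax collected from consumers, demand (in seller-price terms) shifts: Qd = 304 − 3(P + 34).
New equilibrium: consumers pay $63, suppliers receive $29, Q = 115. (Wedge: Pb − Ps = 34.)
ΔPS is the trapezoid between Q = 115 and Q = 181 of height $12: ½ · (181 + 115) · 12 = $1776.

Producer surplus falls by $1776 hundred.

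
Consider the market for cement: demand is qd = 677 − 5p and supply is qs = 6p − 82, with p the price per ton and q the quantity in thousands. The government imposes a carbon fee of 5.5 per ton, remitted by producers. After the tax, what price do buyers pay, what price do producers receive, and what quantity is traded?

Without the tax, 677 − 5p = 6p − 82 gives 11p = 759, so p* = 69 and q* = 332.
With the tax collected from producers, supply shifts: qs = 6(p − 5.5) − 82.
New equilibrium: buyers pay 72, producers receive 66.5, q = 317. (Wedge: pb − ps = 5.5.)
The less price-elastic side of the market bears the larger share of a per-unit tax.

Buyers pay 72; producers receive 66.5; quantity = 317.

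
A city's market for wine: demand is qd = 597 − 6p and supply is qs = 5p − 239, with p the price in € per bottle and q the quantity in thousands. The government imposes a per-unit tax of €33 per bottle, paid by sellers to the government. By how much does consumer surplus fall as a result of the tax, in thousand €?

Consumer surplus falls by €1440 thousand.

Without the tax, 597 − 6p = 5p − 239 gives 11p = 836, so p* = €76 and q* = 141.
With the tax collected from sellers, supply shifts: qs = 5(p − 33) − 239.
Solving gives q = 51 with buyers paying €91 and sellers receiving €58 (the €33 wedge).
ΔCS is the trapezoid between Q = 51 and Q = 141 of height €15: ½ · (141 + 51) · 15 = €1440.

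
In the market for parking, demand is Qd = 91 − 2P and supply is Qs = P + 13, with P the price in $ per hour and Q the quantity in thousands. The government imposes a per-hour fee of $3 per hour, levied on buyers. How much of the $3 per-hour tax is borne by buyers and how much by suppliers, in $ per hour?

Without the tax, 91 − 2P = P + 13 gives 3P = 78, so P* = $26 and Q* = 39.
With the tax collected from buyers, demand (in seller-price terms) shifts: Qd = 91 − 2(P + 3).
New equilibrium: buyers pay $27, suppliers receive $24, Q = 37. (Wedge: Pb − Ps = 3.)
Burden on buyers: $1; on suppliers: $2. (They sum to $3.)
The less price-elastic side of the market bears the larger share of a per-unit tax.

Buyers bear $1 per hour; suppliers bear $2 per hour.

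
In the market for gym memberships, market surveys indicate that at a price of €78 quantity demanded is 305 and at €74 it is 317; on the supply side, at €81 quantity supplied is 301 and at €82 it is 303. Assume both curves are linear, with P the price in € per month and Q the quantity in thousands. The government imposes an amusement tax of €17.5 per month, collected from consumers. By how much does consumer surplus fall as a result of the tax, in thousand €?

Demand slope: (317 − 305)/(74 − 78) = -3, so Qd = 539 − 3P.
Supply slope: (303 − 301)/(82 − 81) = 2, so Qs = 2P + 139.
Before the tax: set 539 − 3P = 2P + 139 → P* = €80, Q* = 299.
With the tax collected from consumers, demand (in seller-price terms) shifts: Qd = 539 − 3(P + 17.5).
New equilibrium: consumers pay €87, sellers receive €69.5, Q = 278. (Wedge: Pb − Ps = 17.5.)
ΔCS is the trapezoid between Q = 278 and Q = 299 of height €7: ½ · (299 + 278) · 7 = €2019.5.

Consumer surplus falls by €2019.5 thousand.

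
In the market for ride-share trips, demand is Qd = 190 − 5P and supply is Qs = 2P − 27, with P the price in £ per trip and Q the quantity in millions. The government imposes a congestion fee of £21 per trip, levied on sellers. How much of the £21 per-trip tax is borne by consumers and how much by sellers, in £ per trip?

Consumers bear £6 per trip; sellers bear £15 per trip.

Without the tax, 190 − 5P = 2P − 27 gives 7P = 217, so P* = £31 and Q* = 35.
With the tax collected from sellers, supply shifts: Qs = 2(P − 21) − 27.
New equilibrium: consumers pay £37, sellers receive £16, Q = 5. (Wedge: Pb − Ps = 21.)
Burden on consumers: £6; on sellers: £15. (They sum to £21.)
The less price-elastic side of the market bears the larger share of a per-unit tax.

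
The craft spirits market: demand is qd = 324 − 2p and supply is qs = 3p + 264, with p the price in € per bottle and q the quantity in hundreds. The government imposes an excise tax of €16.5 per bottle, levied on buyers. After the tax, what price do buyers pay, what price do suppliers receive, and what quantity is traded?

Buyers pay €21.9; suppliers receive €5.4; quantity = 280.2.

Before the tax: set 324 − 2p = 3p + 264 → p* = €12, q* = 300.
With the tax collected from buyers, demand (in seller-price terms) shifts: qd = 324 − 2(p + 16.5).
Solving gives q = 280.2 with buyers paying €21.9 and suppliers receiving €5.4 (the €16.5 wedge).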